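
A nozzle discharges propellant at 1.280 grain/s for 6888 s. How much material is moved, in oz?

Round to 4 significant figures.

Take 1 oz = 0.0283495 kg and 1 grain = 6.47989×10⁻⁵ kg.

1.280 grain/s → 8.29426×10⁻⁵ kg/s
m = ṁ × t = 8.29426×10⁻⁵ × 6888 = 0.571309 kg
In oz: 0.571309 / 0.0283495 = 20.1523 oz

20.15 oz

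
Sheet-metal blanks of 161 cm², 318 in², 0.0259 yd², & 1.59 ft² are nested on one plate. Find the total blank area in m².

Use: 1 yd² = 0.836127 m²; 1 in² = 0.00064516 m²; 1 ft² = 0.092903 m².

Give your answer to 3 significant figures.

161 cm² × 0.0001 = 0.0161 m²
318 in² × 0.00064516 = 0.205161 m²
0.0259 yd² × 0.836127 = 0.0216557 m²
1.59 ft² × 0.092903 = 0.147716 m²
Combined: 0.0161 + 0.205161 + 0.0216557 + 0.147716 = 0.390633 m²

0.391 m²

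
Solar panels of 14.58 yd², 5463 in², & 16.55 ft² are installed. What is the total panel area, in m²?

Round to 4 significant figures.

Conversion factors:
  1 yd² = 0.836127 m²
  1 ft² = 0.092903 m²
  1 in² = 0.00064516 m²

17.25 m²

14.58 yd² × 0.836127 = 12.1907 m²
5463 in² × 0.00064516 = 3.52451 m²
16.55 ft² × 0.092903 = 1.53754 m²
Combined: 12.1907 + 3.52451 + 1.53754 = 17.2528 m²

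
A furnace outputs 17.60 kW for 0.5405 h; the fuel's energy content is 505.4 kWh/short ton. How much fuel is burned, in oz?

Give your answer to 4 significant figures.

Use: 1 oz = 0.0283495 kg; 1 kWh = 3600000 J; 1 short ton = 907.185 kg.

17.60 kW → 17600 W
0.5405 h → 1945.8 s
E = P × t = 17600 × 1945.8 = 3.42461×10⁷ J
505.4 kWh/short ton → 2.00559×10⁶ J/kg
m = E / e_s = 3.42461×10⁷ / 2.00559×10⁶ = 17.0753 kg
In oz: 17.0753 / 0.0283495 = 602.314 oz

602.3 oz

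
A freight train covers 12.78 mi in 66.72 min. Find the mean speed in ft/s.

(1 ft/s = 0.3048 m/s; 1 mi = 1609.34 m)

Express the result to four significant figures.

16.86 ft/s

12.78 mi × 1609.34 = 20567.4 m
66.72 min × 60 = 4003.2 s
v = d / t = 20567.4 m / 4003.2 s = 5.13774 m/s
5.13774 m/s ÷ (0.3048 m/s/ft/s) = 16.8561 ft/s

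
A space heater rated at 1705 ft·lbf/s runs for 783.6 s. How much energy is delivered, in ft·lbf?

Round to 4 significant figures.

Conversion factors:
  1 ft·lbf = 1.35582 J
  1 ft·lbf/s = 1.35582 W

1.336×10⁶ ft·lbf

1705 ft·lbf/s × 1.35582 → 2311.67 W
E = P × t = 2311.67 W × 783.6 s = 1.81142×10⁶ J
1.81142×10⁶ J ÷ (1.35582 J/ft·lbf) = 1.33603×10⁶ ft·lbf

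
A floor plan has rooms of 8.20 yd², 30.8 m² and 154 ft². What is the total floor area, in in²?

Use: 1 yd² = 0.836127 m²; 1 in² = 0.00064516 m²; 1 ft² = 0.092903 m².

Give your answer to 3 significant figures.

8.20 yd² × 0.836127 = 6.85624 m²
30.8 m² (already m²)
154 ft² × 0.092903 = 14.3071 m²
Sum: 6.85624 + 30.8 + 14.3071 = 51.9633 m²
In in²: 51.9633 / 0.00064516 = 80543.3 in²

8.05×10⁴ in²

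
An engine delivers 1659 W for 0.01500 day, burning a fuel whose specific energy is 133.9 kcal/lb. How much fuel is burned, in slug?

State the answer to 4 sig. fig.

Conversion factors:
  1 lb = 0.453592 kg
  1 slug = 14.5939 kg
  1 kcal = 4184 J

0.01500 day → 1296 s
E = P × t = 1659 × 1296 = 2.15006×10⁶ J
133.9 kcal/lb → 1.23511×10⁶ J/kg
m = E / e_s = 2.15006×10⁶ / 1.23511×10⁶ = 1.74078 kg
In slug: 1.74078 / 14.5939 = 0.119281 slug

0.1193 slug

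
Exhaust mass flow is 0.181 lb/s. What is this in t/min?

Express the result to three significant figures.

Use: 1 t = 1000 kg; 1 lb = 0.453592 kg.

0.181 lb/s × 0.453592 kg/lb = 0.0821002 kg/s
0.0821002 kg/s ÷ 1000 kg/t × 60 s/min = 0.00492601 t/min

0.00493 t/min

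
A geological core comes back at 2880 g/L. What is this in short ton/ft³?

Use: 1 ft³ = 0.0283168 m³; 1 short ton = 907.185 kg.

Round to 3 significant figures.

0.0899 short ton/ft³

2880 g/L × 0.001 kg/g ÷ 0.001 m³/L = 2880 kg/m³
2880 kg/m³ ÷ 907.185 kg/short ton × 0.0283168 m³/ft³ = 0.0898961 short ton/ft³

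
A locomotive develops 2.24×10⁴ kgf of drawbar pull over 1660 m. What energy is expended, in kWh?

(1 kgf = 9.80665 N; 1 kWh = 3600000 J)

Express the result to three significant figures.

101 kWh

2.24×10⁴ kgf × 9.80665 = 219669 N
W = F × d = 219669 N × 1660 m = 3.64651×10⁸ J
3.64651×10⁸ J ÷ (3600000 J/kWh) = 101.292 kWh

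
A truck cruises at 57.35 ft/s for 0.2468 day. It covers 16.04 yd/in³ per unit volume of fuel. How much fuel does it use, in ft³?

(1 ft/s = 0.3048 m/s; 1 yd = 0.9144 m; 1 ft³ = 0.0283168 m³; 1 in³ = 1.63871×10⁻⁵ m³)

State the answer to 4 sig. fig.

14.71 ft³

57.35 ft/s → 17.4803 m/s
0.2468 day → 21323.5 s
d = v × t = 17.4803 × 21323.5 = 372741 m
16.04 yd/in³ → 895032 m/m³
V = d / (distance per unit fuel) = 372741 / 895032 = 0.416456 m³
In ft³: 0.416456 / 0.0283168 = 14.707 ft³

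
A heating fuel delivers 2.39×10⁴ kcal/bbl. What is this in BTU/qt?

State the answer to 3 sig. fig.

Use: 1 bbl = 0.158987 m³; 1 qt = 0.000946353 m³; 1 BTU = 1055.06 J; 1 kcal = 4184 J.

564 BTU/qt

2.39×10⁴ kcal/bbl × 4184 J/kcal ÷ 0.158987 m³/bbl = 6.28967×10⁸ J/m³
6.28967×10⁸ J/m³ ÷ 1055.06 J/BTU × 0.000946353 m³/qt = 564.162 BTU/qt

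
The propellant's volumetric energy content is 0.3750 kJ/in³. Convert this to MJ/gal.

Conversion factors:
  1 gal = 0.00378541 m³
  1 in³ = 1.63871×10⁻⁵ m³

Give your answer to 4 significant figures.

0.3750 kJ/in³ × 1000 J/kJ ÷ 1.63871×10⁻⁵ m³/in³ = 2.28839×10⁷ J/m³
2.28839×10⁷ J/m³ ÷ 1000000 J/MJ × 0.00378541 m³/gal = 0.0866249 MJ/gal

0.08662 MJ/gal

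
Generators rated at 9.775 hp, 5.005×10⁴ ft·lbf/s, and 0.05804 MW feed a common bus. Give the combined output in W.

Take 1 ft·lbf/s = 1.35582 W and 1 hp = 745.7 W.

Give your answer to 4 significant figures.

1.332×10⁵ W

9.775 hp × 745.7 = 7289.22 W
5.005×10⁴ ft·lbf/s × 1.35582 = 67858.8 W
0.05804 MW × 1000000 = 58040 W
Sum: 7289.22 + 67858.8 + 58040 = 133188 W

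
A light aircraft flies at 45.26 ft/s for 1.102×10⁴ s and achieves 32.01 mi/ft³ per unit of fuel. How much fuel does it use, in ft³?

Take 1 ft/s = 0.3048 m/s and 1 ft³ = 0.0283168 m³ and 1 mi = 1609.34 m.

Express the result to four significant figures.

2.951 ft³

45.26 ft/s → 13.7952 m/s
d = v × t = 13.7952 × 11020 = 152023 m
32.01 mi/ft³ → 1.81924×10⁶ m/m³
V = d / (distance per unit fuel) = 152023 / 1.81924×10⁶ = 0.083564 m³
In ft³: 0.083564 / 0.0283168 = 2.95104 ft³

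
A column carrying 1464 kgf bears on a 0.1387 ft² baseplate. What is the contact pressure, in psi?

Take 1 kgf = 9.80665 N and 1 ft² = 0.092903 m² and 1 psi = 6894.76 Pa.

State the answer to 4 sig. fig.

161.6 psi

1464 kgf × 9.80665 = 14356.9 N
0.1387 ft² × 0.092903 = 0.0128856 m²
P = F / A = 14356.9 N / 0.0128856 m² = 1.11418×10⁶ Pa
1.11418×10⁶ Pa ÷ (6894.76 Pa/psi) = 161.598 psi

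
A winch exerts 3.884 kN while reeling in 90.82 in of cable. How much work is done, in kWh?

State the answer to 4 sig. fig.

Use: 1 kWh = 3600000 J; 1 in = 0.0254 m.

0.002489 kWh

3.884 kN × 1000 → 3884 N
90.82 in × 0.0254 → 2.30683 m
W = F × d = 3884 N × 2.30683 m = 8959.73 J
8959.73 J ÷ (3600000 J/kWh) = 0.00248881 kWh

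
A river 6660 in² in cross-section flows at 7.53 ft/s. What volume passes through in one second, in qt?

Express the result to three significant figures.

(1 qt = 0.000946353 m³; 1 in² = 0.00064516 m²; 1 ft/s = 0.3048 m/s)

7.53 ft/s × 0.3048 → 2.29514 m/s
6660 in² × 0.00064516 → 4.29677 m²
V = v × A × t = 2.29514 m/s × 4.29677 m² × 1 s = 9.86169 m³
9.86169 m³ ÷ (0.000946353 m³/qt) = 10420.7 qt

1.04×10⁴ qt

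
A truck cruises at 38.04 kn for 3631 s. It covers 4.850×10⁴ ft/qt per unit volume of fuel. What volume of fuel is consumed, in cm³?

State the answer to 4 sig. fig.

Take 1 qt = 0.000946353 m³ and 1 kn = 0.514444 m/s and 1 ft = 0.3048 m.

4549 cm³

38.04 kn → 19.5694 m/s
d = v × t = 19.5694 × 3631 = 71056.5 m
4.850×10⁴ ft/qt → 1.56208×10⁷ m/m³
V = d / (distance per unit fuel) = 71056.5 / 1.56208×10⁷ = 0.00454884 m³
In cm³: 0.00454884 / 10⁻⁶ = 4548.84 cm³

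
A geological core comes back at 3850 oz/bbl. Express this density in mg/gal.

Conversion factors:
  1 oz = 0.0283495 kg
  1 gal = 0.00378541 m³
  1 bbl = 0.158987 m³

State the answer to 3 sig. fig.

2.60×10⁶ mg/gal

3850 oz/bbl × 0.0283495 kg/oz ÷ 0.158987 m³/bbl = 686.506 kg/m³
686.506 kg/m³ ÷ 10⁻⁶ kg/mg × 0.00378541 m³/gal = 2.59871×10⁶ mg/gal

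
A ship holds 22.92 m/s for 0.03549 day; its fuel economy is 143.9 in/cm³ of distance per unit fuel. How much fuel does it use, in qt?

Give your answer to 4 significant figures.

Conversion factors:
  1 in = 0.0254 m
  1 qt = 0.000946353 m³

0.03549 day → 3066.34 s
d = v × t = 22.92 × 3066.34 = 70280.5 m
143.9 in/cm³ → 3.65506×10⁶ m/m³
V = d / (distance per unit fuel) = 70280.5 / 3.65506×10⁶ = 0.0192283 m³
In qt: 0.0192283 / 0.000946353 = 20.3183 qt

20.32 qt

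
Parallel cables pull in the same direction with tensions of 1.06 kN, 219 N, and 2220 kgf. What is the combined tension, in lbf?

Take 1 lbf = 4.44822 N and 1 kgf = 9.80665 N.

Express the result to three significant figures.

5180 lbf

1.06 kN × 1000 → 1060 N
219 N (already N)
2220 kgf × 9.80665 → 21770.8 N
Total: 1060 + 219 + 21770.8 = 23049.8 N
In lbf: 23049.8 / 4.44822 = 5181.8 lbf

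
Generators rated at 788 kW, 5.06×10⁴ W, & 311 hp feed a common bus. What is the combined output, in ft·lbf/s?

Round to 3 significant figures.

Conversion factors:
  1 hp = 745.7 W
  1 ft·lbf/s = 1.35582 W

788 kW × 1000 = 788000 W
5.06×10⁴ W (already W)
311 hp × 745.7 = 231913 W
Sum: 788000 + 50600 + 231913 = 1.07051×10⁶ W
In ft·lbf/s: 1.07051×10⁶ / 1.35582 = 789566 ft·lbf/s

7.90×10⁵ ft·lbf/s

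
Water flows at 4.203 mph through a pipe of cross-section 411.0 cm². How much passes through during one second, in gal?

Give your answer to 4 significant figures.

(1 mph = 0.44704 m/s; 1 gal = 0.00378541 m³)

20.40 gal

4.203 mph × 0.44704 = 1.87891 m/s
411.0 cm² × 0.0001 = 0.0411 m²
V = v × A × t = 1.87891 m/s × 0.0411 m² × 1 s = 0.0772232 m³
0.0772232 m³ ÷ (0.00378541 m³/gal) = 20.4002 gal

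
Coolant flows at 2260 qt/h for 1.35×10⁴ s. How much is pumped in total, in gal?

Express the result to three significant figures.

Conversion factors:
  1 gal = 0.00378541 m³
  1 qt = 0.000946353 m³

2260 qt/h → 5.94099×10⁻⁴ m³/s
V = Q × t = 5.94099×10⁻⁴ × 13500 = 8.02034 m³
In gal: 8.02034 / 0.00378541 = 2118.75 gal

2120 gal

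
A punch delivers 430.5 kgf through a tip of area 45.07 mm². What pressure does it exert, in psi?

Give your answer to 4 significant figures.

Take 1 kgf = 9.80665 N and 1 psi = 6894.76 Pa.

1.359×10⁴ psi

430.5 kgf × 9.80665 → 4221.76 N
45.07 mm² × 10⁻⁶ → 4.507×10⁻⁵ m²
P = F / A = 4221.76 N / 4.507×10⁻⁵ m² = 9.36712×10⁷ Pa
9.36712×10⁷ Pa ÷ (6894.76 Pa/psi) = 13585.9 psi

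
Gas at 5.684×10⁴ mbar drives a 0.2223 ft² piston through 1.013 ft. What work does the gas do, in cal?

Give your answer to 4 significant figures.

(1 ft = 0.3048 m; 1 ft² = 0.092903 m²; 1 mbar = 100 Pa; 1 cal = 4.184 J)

5.684×10⁴ mbar → 5.684×10⁶ Pa
0.2223 ft² → 0.0206523 m²
F = P × A = 5.684×10⁶ × 0.0206523 = 117388 N
1.013 ft → 0.308762 m
W = F × d = 117388 × 0.308762 = 36245 J
In cal: 36245 / 4.184 = 8662.76 cal

8663 cal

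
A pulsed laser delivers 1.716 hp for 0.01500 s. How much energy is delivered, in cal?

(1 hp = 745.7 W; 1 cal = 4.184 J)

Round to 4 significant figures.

4.588 cal

1.716 hp × 745.7 → 1279.62 W
E = P × t = 1279.62 W × 0.015 s = 19.1943 J
19.1943 J ÷ (4.184 J/cal) = 4.58755 cal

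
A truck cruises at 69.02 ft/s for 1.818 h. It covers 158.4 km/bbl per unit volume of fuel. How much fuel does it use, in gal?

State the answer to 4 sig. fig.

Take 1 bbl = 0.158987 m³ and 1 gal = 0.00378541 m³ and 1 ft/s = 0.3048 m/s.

69.02 ft/s → 21.0373 m/s
1.818 h → 6544.8 s
d = v × t = 21.0373 × 6544.8 = 137685 m
158.4 km/bbl → 996308 m/m³
V = d / (distance per unit fuel) = 137685 / 996308 = 0.138195 m³
In gal: 0.138195 / 0.00378541 = 36.5073 gal

36.51 gal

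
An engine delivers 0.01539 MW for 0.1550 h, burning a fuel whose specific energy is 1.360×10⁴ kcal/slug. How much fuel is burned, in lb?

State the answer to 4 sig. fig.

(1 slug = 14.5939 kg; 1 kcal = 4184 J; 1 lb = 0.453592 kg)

0.01539 MW → 15390 W
0.1550 h → 558 s
E = P × t = 15390 × 558 = 8.58762×10⁶ J
1.360×10⁴ kcal/slug → 3.89905×10⁶ J/kg
m = E / e_s = 8.58762×10⁶ / 3.89905×10⁶ = 2.20249 kg
In lb: 2.20249 / 0.453592 = 4.85566 lb

4.856 lb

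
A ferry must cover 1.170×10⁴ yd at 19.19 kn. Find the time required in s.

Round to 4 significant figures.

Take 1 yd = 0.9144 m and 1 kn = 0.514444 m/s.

1084 s

1.170×10⁴ yd × 0.9144 → 10698.5 m
19.19 kn × 0.514444 → 9.87218 m/s
t = d / v = 10698.5 m / 9.87218 m/s = 1083.7 s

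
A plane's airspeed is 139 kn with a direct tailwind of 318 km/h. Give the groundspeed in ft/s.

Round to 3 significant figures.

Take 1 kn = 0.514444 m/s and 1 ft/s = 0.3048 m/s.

524 ft/s

139 kn × 0.514444 = 71.5077 m/s
318 km/h × (1/3.6) = 88.3333 m/s
Combined: 71.5077 + 88.3333 = 159.841 m/s
In ft/s: 159.841 / 0.3048 = 524.413 ft/s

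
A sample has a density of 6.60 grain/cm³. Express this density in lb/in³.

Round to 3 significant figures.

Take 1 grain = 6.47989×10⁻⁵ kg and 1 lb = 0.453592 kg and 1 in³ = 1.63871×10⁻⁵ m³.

6.60 grain/cm³ × 6.47989×10⁻⁵ kg/grain ÷ 10⁻⁶ m³/cm³ = 427.673 kg/m³
427.673 kg/m³ ÷ 0.453592 kg/lb × 1.63871×10⁻⁵ m³/in³ = 0.0154507 lb/in³

0.0155 lb/in³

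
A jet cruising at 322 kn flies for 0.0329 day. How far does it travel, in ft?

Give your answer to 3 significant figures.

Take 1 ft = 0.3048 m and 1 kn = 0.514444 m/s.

322 kn × 0.514444 → 165.651 m/s
0.0329 day × 86400 → 2842.56 s
d = v × t = 165.651 m/s × 2842.56 s = 470873 m
470873 m ÷ (0.3048 m/ft) = 1.54486×10⁶ ft

1.54×10⁶ ft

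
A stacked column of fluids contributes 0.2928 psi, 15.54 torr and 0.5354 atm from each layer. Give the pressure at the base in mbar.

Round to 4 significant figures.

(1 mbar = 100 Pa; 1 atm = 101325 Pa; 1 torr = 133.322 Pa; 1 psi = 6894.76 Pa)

0.2928 psi × 6894.76 = 2018.79 Pa
15.54 torr × 133.322 = 2071.82 Pa
0.5354 atm × 101325 = 54249.4 Pa
Total: 2018.79 + 2071.82 + 54249.4 = 58340 Pa
In mbar: 58340 / 100 = 583.4 mbar

583.4 mbar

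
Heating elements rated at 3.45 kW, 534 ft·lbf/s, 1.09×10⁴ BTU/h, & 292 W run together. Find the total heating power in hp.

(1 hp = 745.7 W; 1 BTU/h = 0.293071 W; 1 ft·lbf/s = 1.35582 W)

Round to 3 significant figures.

3.45 kW × 1000 = 3450 W
534 ft·lbf/s × 1.35582 = 724.008 W
1.09×10⁴ BTU/h × 0.293071 = 3194.47 W
292 W (already W)
Sum: 3450 + 724.008 + 3194.47 + 292 = 7660.48 W
In hp: 7660.48 / 745.7 = 10.2729 hp

10.3 hp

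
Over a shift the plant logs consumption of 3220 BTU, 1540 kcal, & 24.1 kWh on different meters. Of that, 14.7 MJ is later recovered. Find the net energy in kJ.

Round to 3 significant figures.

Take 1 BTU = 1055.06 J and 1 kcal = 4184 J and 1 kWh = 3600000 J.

8.19×10⁴ kJ

3220 BTU × 1055.06 = 3.39729×10⁶ J
1540 kcal × 4184 = 6.44336×10⁶ J
24.1 kWh × 3600000 = 8.676×10⁷ J
14.7 MJ × 1000000 = 1.47×10⁷ J
Net: 3.39729×10⁶ + 6.44336×10⁶ + 8.676×10⁷ − 1.47×10⁷ = 8.19006×10⁷ J
In kJ: 8.19006×10⁷ / 1000 = 81900.6 kJ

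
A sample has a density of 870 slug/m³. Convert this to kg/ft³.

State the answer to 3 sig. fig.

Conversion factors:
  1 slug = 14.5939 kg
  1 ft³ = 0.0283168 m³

870 slug/m³ × 14.5939 kg/slug = 12696.7 kg/m³
12696.7 kg/m³ × 0.0283168 m³/ft³ = 359.53 kg/ft³

360 kg/ft³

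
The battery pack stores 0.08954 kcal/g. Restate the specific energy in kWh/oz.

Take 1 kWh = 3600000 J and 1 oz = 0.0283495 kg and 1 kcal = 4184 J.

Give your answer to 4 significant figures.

0.002950 kWh/oz

0.08954 kcal/g × 4184 J/kcal ÷ 0.001 kg/g = 374635 J/kg
374635 J/kg ÷ 3600000 J/kWh × 0.0283495 kg/oz = 0.0029502 kWh/oz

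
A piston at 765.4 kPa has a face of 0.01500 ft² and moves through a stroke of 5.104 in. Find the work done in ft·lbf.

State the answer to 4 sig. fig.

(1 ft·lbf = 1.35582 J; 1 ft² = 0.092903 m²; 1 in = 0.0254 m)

765.4 kPa → 765400 Pa
0.01500 ft² → 0.00139354 m²
F = P × A = 765400 × 0.00139354 = 1066.62 N
5.104 in → 0.129642 m
W = F × d = 1066.62 × 0.129642 = 138.279 J
In ft·lbf: 138.279 / 1.35582 = 101.989 ft·lbf

102.0 ft·lbf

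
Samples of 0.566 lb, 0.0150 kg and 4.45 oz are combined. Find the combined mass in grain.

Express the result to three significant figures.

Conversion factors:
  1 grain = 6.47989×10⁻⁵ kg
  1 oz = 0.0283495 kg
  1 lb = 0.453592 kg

6140 grain

0.566 lb × 0.453592 = 0.256733 kg
0.0150 kg (already kg)
4.45 oz × 0.0283495 = 0.126155 kg
Sum: 0.256733 + 0.015 + 0.126155 = 0.397888 kg
In grain: 0.397888 / 6.47989×10⁻⁵ = 6140.35 grain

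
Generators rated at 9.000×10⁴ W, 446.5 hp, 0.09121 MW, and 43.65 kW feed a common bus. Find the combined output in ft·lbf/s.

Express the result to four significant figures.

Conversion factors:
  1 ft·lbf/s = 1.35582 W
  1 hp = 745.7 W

9.000×10⁴ W (already W)
446.5 hp × 745.7 = 332955 W
0.09121 MW × 1000000 = 91210 W
43.65 kW × 1000 = 43650 W
Sum: 90000 + 332955 + 91210 + 43650 = 557815 W
In ft·lbf/s: 557815 / 1.35582 = 411423 ft·lbf/s

4.114×10⁵ ft·lbf/s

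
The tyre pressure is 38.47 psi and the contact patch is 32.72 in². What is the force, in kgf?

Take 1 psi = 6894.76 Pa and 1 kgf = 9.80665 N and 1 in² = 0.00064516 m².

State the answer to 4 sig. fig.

571.0 kgf

38.47 psi × 6894.76 → 265241 Pa
32.72 in² × 0.00064516 → 0.0211096 m²
F = P × A = 265241 Pa × 0.0211096 m² = 5599.13 N
5599.13 N ÷ (9.80665 N/kgf) = 570.952 kgf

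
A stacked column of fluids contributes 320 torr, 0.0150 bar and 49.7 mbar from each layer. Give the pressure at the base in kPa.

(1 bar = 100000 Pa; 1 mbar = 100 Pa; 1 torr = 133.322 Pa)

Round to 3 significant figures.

320 torr × 133.322 → 42663 Pa
0.0150 bar × 100000 → 1500 Pa
49.7 mbar × 100 → 4970 Pa
Sum: 42663 + 1500 + 4970 = 49133 Pa
In kPa: 49133 / 1000 = 49.133 kPa

49.1 kPa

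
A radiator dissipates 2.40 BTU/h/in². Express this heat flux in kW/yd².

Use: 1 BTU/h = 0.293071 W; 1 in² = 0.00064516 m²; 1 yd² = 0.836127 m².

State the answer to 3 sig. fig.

2.40 BTU/h/in² × 0.293071 W/BTU/h ÷ 0.00064516 m²/in² = 1090.23 W/m²
1090.23 W/m² ÷ 1000 W/kW × 0.836127 m²/yd² = 0.911571 kW/yd²

0.912 kW/yd²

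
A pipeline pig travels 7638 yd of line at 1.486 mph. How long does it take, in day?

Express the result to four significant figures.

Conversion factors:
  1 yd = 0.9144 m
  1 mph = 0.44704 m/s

0.1217 day

7638 yd × 0.9144 = 6984.19 m
1.486 mph × 0.44704 = 0.664301 m/s
t = d / v = 6984.19 m / 0.664301 m/s = 10513.6 s
10513.6 s ÷ (86400 s/day) = 0.121685 day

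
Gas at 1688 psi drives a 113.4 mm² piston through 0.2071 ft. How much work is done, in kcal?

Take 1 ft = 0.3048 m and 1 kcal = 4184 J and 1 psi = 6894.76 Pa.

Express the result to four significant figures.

1688 psi → 1.16384×10⁷ Pa
113.4 mm² → 1.134×10⁻⁴ m²
F = P × A = 1.16384×10⁷ × 1.134×10⁻⁴ = 1319.79 N
0.2071 ft → 0.0631241 m
W = F × d = 1319.79 × 0.0631241 = 83.3106 J
In kcal: 83.3106 / 4184 = 0.0199117 kcal

0.01991 kcal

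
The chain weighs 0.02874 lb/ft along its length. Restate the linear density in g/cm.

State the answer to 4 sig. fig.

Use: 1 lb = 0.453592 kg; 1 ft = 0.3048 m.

0.4277 g/cm

0.02874 lb/ft × 0.453592 kg/lb ÷ 0.3048 m/ft = 0.0427698 kg/m
0.0427698 kg/m ÷ 0.001 kg/g × 0.01 m/cm = 0.427698 g/cm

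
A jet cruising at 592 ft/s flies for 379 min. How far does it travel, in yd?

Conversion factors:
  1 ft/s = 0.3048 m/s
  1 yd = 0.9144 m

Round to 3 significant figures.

4.49×10⁶ yd

592 ft/s × 0.3048 = 180.442 m/s
379 min × 60 = 22740 s
d = v × t = 180.442 m/s × 22740 s = 4.10325×10⁶ m
4.10325×10⁶ m ÷ (0.9144 m/yd) = 4.48737×10⁶ yd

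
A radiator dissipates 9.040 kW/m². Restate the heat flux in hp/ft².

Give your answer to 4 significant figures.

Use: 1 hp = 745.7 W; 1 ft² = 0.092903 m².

9.040 kW/m² × 1000 W/kW = 9040 W/m²
9040 W/m² ÷ 745.7 W/hp × 0.092903 m²/ft² = 1.12625 hp/ft²

1.126 hp/ft²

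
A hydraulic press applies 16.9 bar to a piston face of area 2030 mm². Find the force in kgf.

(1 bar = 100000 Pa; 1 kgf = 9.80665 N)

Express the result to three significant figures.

16.9 bar × 100000 = 1.69×10⁶ Pa
2030 mm² × 10⁻⁶ = 0.00203 m²
F = P × A = 1.69×10⁶ Pa × 0.00203 m² = 3430.7 N
3430.7 N ÷ (9.80665 N/kgf) = 349.834 kgf

350 kgf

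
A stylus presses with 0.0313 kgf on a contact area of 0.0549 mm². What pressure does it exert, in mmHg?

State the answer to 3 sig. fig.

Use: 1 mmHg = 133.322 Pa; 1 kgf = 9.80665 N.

4.19×10⁴ mmHg

0.0313 kgf × 9.80665 = 0.306948 N
0.0549 mm² × 10⁻⁶ = 5.49×10⁻⁸ m²
P = F / A = 0.306948 N / 5.49×10⁻⁸ m² = 5.59104×10⁶ Pa
5.59104×10⁶ Pa ÷ (133.322 Pa/mmHg) = 41936.4 mmHg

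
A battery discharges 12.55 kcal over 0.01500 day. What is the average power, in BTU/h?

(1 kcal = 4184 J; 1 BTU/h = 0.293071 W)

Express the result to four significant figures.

12.55 kcal × 4184 = 52509.2 J
0.01500 day × 86400 = 1296 s
P = E / t = 52509.2 J / 1296 s = 40.5164 W
40.5164 W ÷ (0.293071 W/BTU/h) = 138.248 BTU/h

138.2 BTU/h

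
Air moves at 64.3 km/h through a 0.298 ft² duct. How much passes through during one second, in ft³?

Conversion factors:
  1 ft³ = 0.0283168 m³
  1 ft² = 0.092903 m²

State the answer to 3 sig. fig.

64.3 km/h × (1/3.6) → 17.8611 m/s
0.298 ft² × 0.092903 → 0.0276851 m²
V = v × A × t = 17.8611 m/s × 0.0276851 m² × 1 s = 0.494486 m³
0.494486 m³ ÷ (0.0283168 m³/ft³) = 17.4626 ft³

17.5 ft³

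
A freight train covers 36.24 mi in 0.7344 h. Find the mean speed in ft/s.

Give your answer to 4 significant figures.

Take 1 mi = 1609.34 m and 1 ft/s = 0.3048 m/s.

72.37 ft/s

36.24 mi × 1609.34 = 58322.5 m
0.7344 h × 3600 = 2643.84 s
v = d / t = 58322.5 m / 2643.84 s = 22.0598 m/s
22.0598 m/s ÷ (0.3048 m/s/ft/s) = 72.3747 ft/s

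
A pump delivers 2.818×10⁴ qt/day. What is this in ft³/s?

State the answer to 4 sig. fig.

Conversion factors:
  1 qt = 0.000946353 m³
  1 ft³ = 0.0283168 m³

2.818×10⁴ qt/day × 0.000946353 m³/qt ÷ 86400 s/day = 3.0866×10⁻⁴ m³/s
3.0866×10⁻⁴ m³/s ÷ 0.0283168 m³/ft³ = 0.0109002 ft³/s

0.01090 ft³/s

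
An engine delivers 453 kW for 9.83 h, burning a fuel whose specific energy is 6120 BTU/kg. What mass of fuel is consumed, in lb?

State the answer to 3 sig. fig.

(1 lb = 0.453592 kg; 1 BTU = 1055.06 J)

5470 lb

453 kW → 453000 W
9.83 h → 35388 s
E = P × t = 453000 × 35388 = 1.60308×10¹⁰ J
6120 BTU/kg → 6.45697×10⁶ J/kg
m = E / e_s = 1.60308×10¹⁰ / 6.45697×10⁶ = 2482.71 kg
In lb: 2482.71 / 0.453592 = 5473.44 lb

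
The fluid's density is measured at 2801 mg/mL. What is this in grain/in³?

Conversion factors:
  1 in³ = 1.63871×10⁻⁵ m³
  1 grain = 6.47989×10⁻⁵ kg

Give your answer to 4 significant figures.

2801 mg/mL × 10⁻⁶ kg/mg ÷ 10⁻⁶ m³/mL = 2801 kg/m³
2801 kg/m³ ÷ 6.47989×10⁻⁵ kg/grain × 1.63871×10⁻⁵ m³/in³ = 708.349 grain/in³

708.3 grain/in³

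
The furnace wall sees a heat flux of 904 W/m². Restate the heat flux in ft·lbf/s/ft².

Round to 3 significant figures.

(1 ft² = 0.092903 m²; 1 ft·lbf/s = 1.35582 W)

904 W/m² is already 904 W/m²
904 W/m² ÷ 1.35582 W/ft·lbf/s × 0.092903 m²/ft² = 61.9436 ft·lbf/s/ft²

61.9 ft·lbf/s/ft²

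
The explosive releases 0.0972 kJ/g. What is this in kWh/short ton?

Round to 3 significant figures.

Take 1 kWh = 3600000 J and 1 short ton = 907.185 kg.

24.5 kWh/short ton

0.0972 kJ/g × 1000 J/kJ ÷ 0.001 kg/g = 97200 J/kg
97200 J/kg ÷ 3600000 J/kWh × 907.185 kg/short ton = 24.494 kWh/short ton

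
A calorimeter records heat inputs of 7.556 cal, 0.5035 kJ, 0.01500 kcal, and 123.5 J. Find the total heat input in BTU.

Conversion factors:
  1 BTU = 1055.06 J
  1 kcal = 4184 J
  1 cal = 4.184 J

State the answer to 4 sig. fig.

0.6837 BTU

7.556 cal × 4.184 = 31.6143 J
0.5035 kJ × 1000 = 503.5 J
0.01500 kcal × 4184 = 62.76 J
123.5 J (already J)
Sum: 31.6143 + 503.5 + 62.76 + 123.5 = 721.374 J
In BTU: 721.374 / 1055.06 = 0.683728 BTU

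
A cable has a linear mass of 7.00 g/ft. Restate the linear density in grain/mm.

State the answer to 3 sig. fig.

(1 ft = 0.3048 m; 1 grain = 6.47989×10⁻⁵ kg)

7.00 g/ft × 0.001 kg/g ÷ 0.3048 m/ft = 0.0229659 kg/m
0.0229659 kg/m ÷ 6.47989×10⁻⁵ kg/grain × 0.001 m/mm = 0.354418 grain/mm

0.354 grain/mm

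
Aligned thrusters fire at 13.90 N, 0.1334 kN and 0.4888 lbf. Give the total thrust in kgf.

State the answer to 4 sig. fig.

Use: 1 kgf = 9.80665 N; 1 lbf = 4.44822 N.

13.90 N (already N)
0.1334 kN × 1000 = 133.4 N
0.4888 lbf × 4.44822 = 2.17429 N
Combined: 13.9 + 133.4 + 2.17429 = 149.474 N
In kgf: 149.474 / 9.80665 = 15.2421 kgf

15.24 kgf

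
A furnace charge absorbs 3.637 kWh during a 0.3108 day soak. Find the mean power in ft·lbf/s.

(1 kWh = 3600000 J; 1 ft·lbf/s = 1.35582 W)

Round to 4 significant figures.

359.6 ft·lbf/s

3.637 kWh × 3600000 = 1.30932×10⁷ J
0.3108 day × 86400 = 26853.1 s
P = E / t = 1.30932×10⁷ J / 26853.1 s = 487.586 W
487.586 W ÷ (1.35582 W/ft·lbf/s) = 359.624 ft·lbf/s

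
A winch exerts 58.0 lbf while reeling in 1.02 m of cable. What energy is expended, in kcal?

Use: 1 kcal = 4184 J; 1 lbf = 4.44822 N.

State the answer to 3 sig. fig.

0.0629 kcal

58.0 lbf × 4.44822 → 257.997 N
W = F × d = 257.997 N × 1.02 m = 263.157 J
263.157 J ÷ (4184 J/kcal) = 0.062896 kcal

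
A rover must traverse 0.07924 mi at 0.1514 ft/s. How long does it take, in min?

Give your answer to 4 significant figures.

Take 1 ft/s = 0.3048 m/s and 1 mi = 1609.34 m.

0.07924 mi × 1609.34 → 127.524 m
0.1514 ft/s × 0.3048 → 0.0461467 m/s
t = d / v = 127.524 m / 0.0461467 m/s = 2763.45 s
2763.45 s ÷ (60 s/min) = 46.0575 min

46.06 min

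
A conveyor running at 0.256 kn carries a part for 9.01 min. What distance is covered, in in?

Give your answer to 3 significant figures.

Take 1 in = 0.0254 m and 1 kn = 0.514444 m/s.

2800 in

0.256 kn × 0.514444 → 0.131698 m/s
9.01 min × 60 → 540.6 s
d = v × t = 0.131698 m/s × 540.6 s = 71.1959 m
71.1959 m ÷ (0.0254 m/in) = 2802.99 in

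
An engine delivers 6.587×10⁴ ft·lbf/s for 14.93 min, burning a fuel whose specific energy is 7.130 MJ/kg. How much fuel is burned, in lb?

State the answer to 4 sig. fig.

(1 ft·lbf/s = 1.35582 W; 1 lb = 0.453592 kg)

6.587×10⁴ ft·lbf/s → 89307.9 W
14.93 min → 895.8 s
E = P × t = 89307.9 × 895.8 = 8.0002×10⁷ J
7.130 MJ/kg → 7.13×10⁶ J/kg
m = E / e_s = 8.0002×10⁷ / 7.13×10⁶ = 11.2205 kg
In lb: 11.2205 / 0.453592 = 24.737 lb

24.74 lb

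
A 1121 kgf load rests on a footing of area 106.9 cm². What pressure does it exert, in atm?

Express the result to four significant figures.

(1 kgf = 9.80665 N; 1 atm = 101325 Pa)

1121 kgf × 9.80665 = 10993.3 N
106.9 cm² × 0.0001 = 0.01069 m²
P = F / A = 10993.3 N / 0.01069 m² = 1.02837×10⁶ Pa
1.02837×10⁶ Pa ÷ (101325 Pa/atm) = 10.1492 atm

10.15 atm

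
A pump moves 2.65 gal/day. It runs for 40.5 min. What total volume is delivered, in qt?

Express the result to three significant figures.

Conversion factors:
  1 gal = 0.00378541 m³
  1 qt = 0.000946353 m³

2.65 gal/day → 1.16103×10⁻⁷ m³/s
40.5 min → 2430 s
V = Q × t = 1.16103×10⁻⁷ × 2430 = 2.8213×10⁻⁴ m³
In qt: 2.8213×10⁻⁴ / 0.000946353 = 0.298123 qt

0.298 qt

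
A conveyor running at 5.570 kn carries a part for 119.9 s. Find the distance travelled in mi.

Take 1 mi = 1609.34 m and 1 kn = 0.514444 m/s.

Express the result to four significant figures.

0.2135 mi

5.570 kn × 0.514444 = 2.86545 m/s
d = v × t = 2.86545 m/s × 119.9 s = 343.567 m
343.567 m ÷ (1609.34 m/mi) = 0.213483 mi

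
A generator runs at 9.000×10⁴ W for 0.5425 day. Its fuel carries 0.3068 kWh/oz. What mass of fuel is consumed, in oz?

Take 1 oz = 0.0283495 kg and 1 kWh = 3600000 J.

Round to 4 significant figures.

0.5425 day → 46872 s
E = P × t = 90000 × 46872 = 4.21848×10⁹ J
0.3068 kWh/oz → 3.89594×10⁷ J/kg
m = E / e_s = 4.21848×10⁹ / 3.89594×10⁷ = 108.279 kg
In oz: 108.279 / 0.0283495 = 3819.43 oz

3819 oz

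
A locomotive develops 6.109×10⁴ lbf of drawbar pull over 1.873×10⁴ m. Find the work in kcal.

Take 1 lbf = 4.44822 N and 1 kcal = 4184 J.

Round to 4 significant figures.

1.216×10⁶ kcal

6.109×10⁴ lbf × 4.44822 = 271742 N
W = F × d = 271742 N × 18730 m = 5.08973×10⁹ J
5.08973×10⁹ J ÷ (4184 J/kcal) = 1.21647×10⁶ kcal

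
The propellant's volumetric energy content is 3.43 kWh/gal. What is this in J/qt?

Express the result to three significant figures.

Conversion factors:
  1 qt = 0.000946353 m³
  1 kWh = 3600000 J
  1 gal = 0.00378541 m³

3.43 kWh/gal × 3600000 J/kWh ÷ 0.00378541 m³/gal = 3.262×10⁹ J/m³
3.262×10⁹ J/m³ × 0.000946353 m³/qt = 3.087×10⁶ J/qt

3.09×10⁶ J/qt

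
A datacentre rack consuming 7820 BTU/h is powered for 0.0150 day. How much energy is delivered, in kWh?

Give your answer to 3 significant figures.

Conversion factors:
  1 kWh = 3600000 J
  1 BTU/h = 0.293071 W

7820 BTU/h × 0.293071 = 2291.82 W
0.0150 day × 86400 = 1296 s
E = P × t = 2291.82 W × 1296 s = 2.9702×10⁶ J
2.9702×10⁶ J ÷ (3600000 J/kWh) = 0.825056 kWh

0.825 kWh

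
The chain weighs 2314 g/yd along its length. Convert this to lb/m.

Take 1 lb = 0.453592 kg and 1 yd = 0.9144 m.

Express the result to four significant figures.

2314 g/yd × 0.001 kg/g ÷ 0.9144 m/yd = 2.53062 kg/m
2.53062 kg/m ÷ 0.453592 kg/lb = 5.57907 lb/m

5.579 lb/m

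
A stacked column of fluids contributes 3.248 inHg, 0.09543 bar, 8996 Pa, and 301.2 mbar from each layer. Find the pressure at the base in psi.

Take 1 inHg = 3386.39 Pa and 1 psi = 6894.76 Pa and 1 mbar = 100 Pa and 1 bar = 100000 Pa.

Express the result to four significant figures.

3.248 inHg × 3386.39 = 10999 Pa
0.09543 bar × 100000 = 9543 Pa
8996 Pa (already Pa)
301.2 mbar × 100 = 30120 Pa
Combined: 10999 + 9543 + 8996 + 30120 = 59658 Pa
In psi: 59658 / 6894.76 = 8.65266 psi

8.653 psi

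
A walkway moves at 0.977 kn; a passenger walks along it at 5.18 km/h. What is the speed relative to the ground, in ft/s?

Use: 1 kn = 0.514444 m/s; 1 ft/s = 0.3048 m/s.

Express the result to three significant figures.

6.37 ft/s

0.977 kn × 0.514444 → 0.502612 m/s
5.18 km/h × (1/3.6) → 1.43889 m/s
Sum: 0.502612 + 1.43889 = 1.9415 m/s
In ft/s: 1.9415 / 0.3048 = 6.36975 ft/s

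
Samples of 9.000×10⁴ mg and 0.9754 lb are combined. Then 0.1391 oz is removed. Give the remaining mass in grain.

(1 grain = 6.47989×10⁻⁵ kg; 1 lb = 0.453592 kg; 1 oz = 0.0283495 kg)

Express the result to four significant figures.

9.000×10⁴ mg × 10⁻⁶ → 0.09 kg
0.9754 lb × 0.453592 → 0.442434 kg
0.1391 oz × 0.0283495 → 0.00394342 kg
Net: 0.09 + 0.442434 − 0.00394342 = 0.528491 kg
In grain: 0.528491 / 6.47989×10⁻⁵ = 8155.86 grain

8156 grain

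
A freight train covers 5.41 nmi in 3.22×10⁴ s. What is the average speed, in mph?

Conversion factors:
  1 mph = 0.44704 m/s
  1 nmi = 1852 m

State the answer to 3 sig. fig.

0.696 mph

5.41 nmi × 1852 = 10019.3 m
v = d / t = 10019.3 m / 32200 s = 0.311158 m/s
0.311158 m/s ÷ (0.44704 m/s/mph) = 0.696041 mph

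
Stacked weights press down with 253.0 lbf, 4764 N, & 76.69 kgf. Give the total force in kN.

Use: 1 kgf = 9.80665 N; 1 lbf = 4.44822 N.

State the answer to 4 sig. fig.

253.0 lbf × 4.44822 = 1125.4 N
4764 N (already N)
76.69 kgf × 9.80665 = 752.072 N
Sum: 1125.4 + 4764 + 752.072 = 6641.47 N
In kN: 6641.47 / 1000 = 6.64147 kN

6.641 kN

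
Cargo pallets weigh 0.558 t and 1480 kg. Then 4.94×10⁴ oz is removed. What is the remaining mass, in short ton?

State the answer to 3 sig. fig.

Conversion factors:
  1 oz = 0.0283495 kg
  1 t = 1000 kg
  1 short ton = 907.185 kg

0.558 t × 1000 = 558 kg
1480 kg (already kg)
4.94×10⁴ oz × 0.0283495 = 1400.47 kg
Net: 558 + 1480 − 1400.47 = 637.53 kg
In short ton: 637.53 / 907.185 = 0.702756 short ton

0.703 short ton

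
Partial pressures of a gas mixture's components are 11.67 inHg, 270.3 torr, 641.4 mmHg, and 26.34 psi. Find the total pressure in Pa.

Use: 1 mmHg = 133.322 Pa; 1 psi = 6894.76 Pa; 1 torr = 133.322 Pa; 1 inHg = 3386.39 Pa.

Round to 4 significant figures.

3.427×10⁵ Pa

11.67 inHg × 3386.39 → 39519.2 Pa
270.3 torr × 133.322 → 36036.9 Pa
641.4 mmHg × 133.322 → 85512.7 Pa
26.34 psi × 6894.76 → 181608 Pa
Combined: 39519.2 + 36036.9 + 85512.7 + 181608 = 342677 Pa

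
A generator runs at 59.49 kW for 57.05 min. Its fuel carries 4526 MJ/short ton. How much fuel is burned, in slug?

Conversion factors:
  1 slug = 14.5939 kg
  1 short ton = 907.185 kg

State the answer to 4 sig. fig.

2.797 slug

59.49 kW → 59490 W
57.05 min → 3423 s
E = P × t = 59490 × 3423 = 2.03634×10⁸ J
4526 MJ/short ton → 4.98906×10⁶ J/kg
m = E / e_s = 2.03634×10⁸ / 4.98906×10⁶ = 40.8161 kg
In slug: 40.8161 / 14.5939 = 2.79679 slug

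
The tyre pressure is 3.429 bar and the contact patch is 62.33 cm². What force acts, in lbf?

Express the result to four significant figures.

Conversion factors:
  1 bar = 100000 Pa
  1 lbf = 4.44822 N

3.429 bar × 100000 = 342900 Pa
62.33 cm² × 0.0001 = 0.006233 m²
F = P × A = 342900 Pa × 0.006233 m² = 2137.3 N
2137.3 N ÷ (4.44822 N/lbf) = 480.484 lbf

480.5 lbf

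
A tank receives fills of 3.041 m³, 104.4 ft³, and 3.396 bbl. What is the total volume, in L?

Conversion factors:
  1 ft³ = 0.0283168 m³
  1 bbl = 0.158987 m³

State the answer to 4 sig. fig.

3.041 m³ (already m³)
104.4 ft³ × 0.0283168 = 2.95627 m³
3.396 bbl × 0.158987 = 0.53992 m³
Sum: 3.041 + 2.95627 + 0.53992 = 6.53719 m³
In L: 6.53719 / 0.001 = 6537.19 L

6537 L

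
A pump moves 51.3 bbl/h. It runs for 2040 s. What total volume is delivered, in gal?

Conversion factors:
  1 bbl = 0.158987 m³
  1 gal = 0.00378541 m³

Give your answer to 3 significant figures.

1220 gal

51.3 bbl/h → 0.00226556 m³/s
V = Q × t = 0.00226556 × 2040 = 4.62174 m³
In gal: 4.62174 / 0.00378541 = 1220.94 gal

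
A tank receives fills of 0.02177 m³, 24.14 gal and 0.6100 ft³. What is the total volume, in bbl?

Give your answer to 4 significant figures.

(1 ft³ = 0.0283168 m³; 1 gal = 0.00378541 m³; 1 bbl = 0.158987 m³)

0.02177 m³ (already m³)
24.14 gal × 0.00378541 → 0.0913798 m³
0.6100 ft³ × 0.0283168 → 0.0172732 m³
Combined: 0.02177 + 0.0913798 + 0.0172732 = 0.130423 m³
In bbl: 0.130423 / 0.158987 = 0.820338 bbl

0.8203 bbl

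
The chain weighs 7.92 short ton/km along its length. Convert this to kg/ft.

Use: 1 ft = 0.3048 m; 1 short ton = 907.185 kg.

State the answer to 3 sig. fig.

7.92 short ton/km × 907.185 kg/short ton ÷ 1000 m/km = 7.18491 kg/m
7.18491 kg/m × 0.3048 m/ft = 2.18996 kg/ft

2.19 kg/ft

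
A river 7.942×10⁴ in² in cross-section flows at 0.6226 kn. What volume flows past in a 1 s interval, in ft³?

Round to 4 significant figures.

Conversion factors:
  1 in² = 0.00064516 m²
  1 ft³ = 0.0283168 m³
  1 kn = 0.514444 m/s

579.6 ft³

0.6226 kn × 0.514444 → 0.320293 m/s
7.942×10⁴ in² × 0.00064516 → 51.2386 m²
V = v × A × t = 0.320293 m/s × 51.2386 m² × 1 s = 16.4114 m³
16.4114 m³ ÷ (0.0283168 m³/ft³) = 579.564 ft³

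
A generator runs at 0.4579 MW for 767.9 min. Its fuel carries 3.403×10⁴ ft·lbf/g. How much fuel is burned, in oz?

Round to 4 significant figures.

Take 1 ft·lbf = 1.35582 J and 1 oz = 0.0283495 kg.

1.613×10⁴ oz

0.4579 MW → 457900 W
767.9 min → 46074 s
E = P × t = 457900 × 46074 = 2.10973×10¹⁰ J
3.403×10⁴ ft·lbf/g → 4.61386×10⁷ J/kg
m = E / e_s = 2.10973×10¹⁰ / 4.61386×10⁷ = 457.259 kg
In oz: 457.259 / 0.0283495 = 16129.3 oz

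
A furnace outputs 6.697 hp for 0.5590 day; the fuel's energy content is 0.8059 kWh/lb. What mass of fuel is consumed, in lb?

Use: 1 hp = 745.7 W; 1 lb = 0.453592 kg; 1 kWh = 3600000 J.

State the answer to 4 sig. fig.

83.14 lb

6.697 hp → 4993.95 W
0.5590 day → 48297.6 s
E = P × t = 4993.95 × 48297.6 = 2.41196×10⁸ J
0.8059 kWh/lb → 6.39614×10⁶ J/kg
m = E / e_s = 2.41196×10⁸ / 6.39614×10⁶ = 37.7096 kg
In lb: 37.7096 / 0.453592 = 83.1355 lb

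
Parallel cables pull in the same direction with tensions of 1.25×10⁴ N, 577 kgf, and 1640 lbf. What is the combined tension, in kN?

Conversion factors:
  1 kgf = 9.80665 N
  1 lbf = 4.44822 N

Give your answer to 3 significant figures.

25.5 kN

1.25×10⁴ N (already N)
577 kgf × 9.80665 = 5658.44 N
1640 lbf × 4.44822 = 7295.08 N
Total: 12500 + 5658.44 + 7295.08 = 25453.5 N
In kN: 25453.5 / 1000 = 25.4535 kN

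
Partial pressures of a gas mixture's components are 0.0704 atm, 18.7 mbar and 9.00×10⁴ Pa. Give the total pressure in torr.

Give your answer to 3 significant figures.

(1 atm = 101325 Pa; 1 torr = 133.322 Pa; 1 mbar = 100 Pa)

743 torr

0.0704 atm × 101325 → 7133.28 Pa
18.7 mbar × 100 → 1870 Pa
9.00×10⁴ Pa (already Pa)
Total: 7133.28 + 1870 + 90000 = 99003.3 Pa
In torr: 99003.3 / 133.322 = 742.588 torr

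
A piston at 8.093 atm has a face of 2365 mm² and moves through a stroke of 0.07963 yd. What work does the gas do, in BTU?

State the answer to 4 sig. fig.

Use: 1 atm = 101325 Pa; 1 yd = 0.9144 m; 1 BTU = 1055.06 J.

0.1338 BTU

8.093 atm → 820023 Pa
2365 mm² → 0.002365 m²
F = P × A = 820023 × 0.002365 = 1939.35 N
0.07963 yd → 0.0728137 m
W = F × d = 1939.35 × 0.0728137 = 141.211 J
In BTU: 141.211 / 1055.06 = 0.133842 BTU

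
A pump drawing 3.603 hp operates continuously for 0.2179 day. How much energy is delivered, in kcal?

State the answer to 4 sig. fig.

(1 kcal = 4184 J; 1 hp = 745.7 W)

1.209×10⁴ kcal

3.603 hp × 745.7 → 2686.76 W
0.2179 day × 86400 → 18826.6 s
E = P × t = 2686.76 W × 18826.6 s = 5.05826×10⁷ J
5.05826×10⁷ J ÷ (4184 J/kcal) = 12089.5 kcal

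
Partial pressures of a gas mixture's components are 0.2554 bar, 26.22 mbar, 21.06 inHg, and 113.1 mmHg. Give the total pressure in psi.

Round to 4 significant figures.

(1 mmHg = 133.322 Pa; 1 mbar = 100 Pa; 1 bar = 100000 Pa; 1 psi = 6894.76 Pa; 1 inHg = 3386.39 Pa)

0.2554 bar × 100000 → 25540 Pa
26.22 mbar × 100 → 2622 Pa
21.06 inHg × 3386.39 → 71317.4 Pa
113.1 mmHg × 133.322 → 15078.7 Pa
Combined: 25540 + 2622 + 71317.4 + 15078.7 = 114558 Pa
In psi: 114558 / 6894.76 = 16.6152 psi

16.62 psi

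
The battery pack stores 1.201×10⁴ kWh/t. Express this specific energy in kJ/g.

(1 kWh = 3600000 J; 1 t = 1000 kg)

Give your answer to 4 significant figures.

43.24 kJ/g

1.201×10⁴ kWh/t × 3600000 J/kWh ÷ 1000 kg/t = 4.3236×10⁷ J/kg
4.3236×10⁷ J/kg ÷ 1000 J/kJ × 0.001 kg/g = 43.236 kJ/g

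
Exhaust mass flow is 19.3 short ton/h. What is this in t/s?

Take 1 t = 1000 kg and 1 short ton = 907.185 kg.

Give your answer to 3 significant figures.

0.00486 t/s

19.3 short ton/h × 907.185 kg/short ton ÷ 3600 s/h = 4.86352 kg/s
4.86352 kg/s ÷ 1000 kg/t = 0.00486352 t/s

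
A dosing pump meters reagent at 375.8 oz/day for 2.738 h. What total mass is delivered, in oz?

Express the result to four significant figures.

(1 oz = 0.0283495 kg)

42.87 oz

375.8 oz/day → 1.23307×10⁻⁴ kg/s
2.738 h → 9856.8 s
m = ṁ × t = 1.23307×10⁻⁴ × 9856.8 = 1.21541 kg
In oz: 1.21541 / 0.0283495 = 42.8724 oz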